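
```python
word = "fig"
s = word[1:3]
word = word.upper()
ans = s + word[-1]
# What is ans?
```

Trace:
`word = "fig"` → word = 'fig'
`s = word[1:3]` → s = 'ig'
`word = word.upper()` → word = 'FIG'
`ans = s + word[-1]` → ans = 'igG'
So ans = 'igG'

Answer: 'igG'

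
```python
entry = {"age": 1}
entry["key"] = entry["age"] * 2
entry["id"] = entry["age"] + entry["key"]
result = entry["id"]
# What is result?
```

Trace:
`entry = {"age": 1}` → entry = {'age': 1}
`entry["key"] = entry["age"] * 2` → entry = {'age': 1, 'key': 2}
`entry["id"] = entry["age"] + entry["key"]` → entry = {'age': 1, 'key': 2, 'id': 3}
`result = entry["id"]` → result = 3
So result = 3

Answer: 3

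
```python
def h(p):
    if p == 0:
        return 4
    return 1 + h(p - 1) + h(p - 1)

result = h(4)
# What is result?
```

h(p) = 1 + 2·h(p-1), h(0)=4. Closed form: (4+1)·2^4 - 1 = 79.

Answer: 79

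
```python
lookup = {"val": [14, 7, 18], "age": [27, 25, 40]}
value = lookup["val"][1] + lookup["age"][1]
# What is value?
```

Trace:
`lookup = {"val": [14, 7, 18], "age": [27, 25, 40]}` → lookup = {'val': [14, 7, 18], 'age': [27, 25, 40]}
`value = lookup["val"][1] + lookup["age"][1]` → value = 32
So value = 32

Answer: 32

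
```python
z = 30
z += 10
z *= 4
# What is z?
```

Trace:
`z = 30` → z = 30
`z += 10` → z = 40
`z *= 4` → z = 160
So z = 160

Answer: 160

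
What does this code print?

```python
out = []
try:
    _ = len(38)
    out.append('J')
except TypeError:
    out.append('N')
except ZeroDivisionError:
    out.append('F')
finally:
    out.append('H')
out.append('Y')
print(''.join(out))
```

Execution trace: 'N' (except TypeError) → 'H' (finally) → 'Y' (after the try/except). Output: NHY

Answer: NHY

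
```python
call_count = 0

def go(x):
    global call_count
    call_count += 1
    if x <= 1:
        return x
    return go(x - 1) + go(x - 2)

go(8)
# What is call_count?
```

Calls(x) = 1 + Calls(x-1) + Calls(x-2); Calls(0)=Calls(1)=1. For x=8 this gives 67.

Answer: 67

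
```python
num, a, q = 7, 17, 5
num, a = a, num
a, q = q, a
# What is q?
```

Trace:
`num, a, q = 7, 17, 5` → num = 7; a = 17; q = 5
`num, a = a, num` → num = 17; a = 7
`a, q = q, a` → a = 5; q = 7
So q = 7

Answer: 7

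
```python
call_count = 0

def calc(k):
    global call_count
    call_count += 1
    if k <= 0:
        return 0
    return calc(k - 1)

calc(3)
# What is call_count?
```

Linear recursion stepping by 1: 4 calls from k=3 down to ≤0.

Answer: 4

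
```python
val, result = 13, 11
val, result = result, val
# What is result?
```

Trace:
`val, result = 13, 11` → val = 13; result = 11
`val, result = result, val` → val = 11; result = 13
So result = 13

Answer: 13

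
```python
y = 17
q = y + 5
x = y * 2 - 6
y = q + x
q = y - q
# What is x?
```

Trace:
`y = 17` → y = 17
`q = y + 5` → q = 22
`x = y * 2 - 6` → x = 28
`y = q + x` → y = 50
`q = y - q` → q = 28
So x = 28

Answer: 28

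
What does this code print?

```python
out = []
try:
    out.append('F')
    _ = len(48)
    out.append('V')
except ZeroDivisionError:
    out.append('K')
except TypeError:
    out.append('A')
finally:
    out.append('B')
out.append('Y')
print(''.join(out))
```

Execution trace: 'F' (try body) → 'A' (except TypeError) → 'B' (finally) → 'Y' (after the try/except). Output: FABY

Answer: FABY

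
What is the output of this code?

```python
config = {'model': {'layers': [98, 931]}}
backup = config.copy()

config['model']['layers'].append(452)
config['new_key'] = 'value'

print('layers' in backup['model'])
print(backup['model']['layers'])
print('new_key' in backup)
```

Key concept: shallow copy gotcha with nested dict.
Step by step:
`config = {'model': {'layers': [98, 931]}}` → config = {'model': {'layers': [98, 931]}}
`backup = config.copy()` → backup = {'model': {'layers': [98, 931]}}
`config['model']['layers'].append(452)` → config = {'model': {'layers': [98, 931, 452]}}; backup = {'model': {'layers': [98, 931, 452]}}
`config['new_key'] = 'value'` → config = {'model': {'layers': [98, 931, 452]}, 'new_key': 'value'}
`print('layers' in backup['model'])` → prints True
`print(backup['model']['layers'])` → prints [98, 931, 452]
`print('new_key' in backup)` → prints False

Answer:
True
[98, 931, 452]
False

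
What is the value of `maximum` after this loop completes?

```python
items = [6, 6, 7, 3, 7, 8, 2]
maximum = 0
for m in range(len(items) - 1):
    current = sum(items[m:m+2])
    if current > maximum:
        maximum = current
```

Max sum of 2-element window in [6, 6, 7, 3, 7, 8, 2]
`maximum` takes the values: 0 → 12 → 13 → 15

Answer: 15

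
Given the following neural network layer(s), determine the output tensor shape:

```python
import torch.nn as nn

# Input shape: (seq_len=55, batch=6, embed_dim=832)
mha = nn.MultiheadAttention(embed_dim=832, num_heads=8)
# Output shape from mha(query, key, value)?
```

Input: (55, 6, 832) -> Output: (55, 6, 832)

Answer: (55, 6, 832)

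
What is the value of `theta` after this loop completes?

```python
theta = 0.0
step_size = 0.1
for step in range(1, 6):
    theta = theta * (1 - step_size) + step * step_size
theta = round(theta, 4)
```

Moving average with lr=0.1
`theta` takes the values: 0.0 → 0.1 → 0.29 → 0.561 → 0.9049 → 1.31441 → 1.3144

Answer: 1.3144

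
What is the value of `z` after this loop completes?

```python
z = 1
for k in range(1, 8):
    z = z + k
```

Start at 1, add 1 through 7
`z` takes the values: 1 → 2 → 4 → 7 → 11 → 16 → 22 → 29

Answer: 29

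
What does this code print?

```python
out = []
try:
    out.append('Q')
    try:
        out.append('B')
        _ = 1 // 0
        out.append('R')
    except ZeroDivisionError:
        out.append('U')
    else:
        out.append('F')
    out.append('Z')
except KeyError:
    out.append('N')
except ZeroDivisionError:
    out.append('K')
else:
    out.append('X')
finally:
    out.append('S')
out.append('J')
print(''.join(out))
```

Execution trace: 'Q' (try body) → 'B' (inner try body) → 'U' (inner except ZeroDivisionError) → 'Z' (try body, no exception) → 'X' (else) → 'S' (finally) → 'J' (after the try/except). Output: QBUZXSJ

Answer: QBUZXSJ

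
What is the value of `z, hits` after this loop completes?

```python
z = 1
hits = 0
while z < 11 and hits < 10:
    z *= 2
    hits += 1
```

Double until >= 11 or 10 iterations
`z, hits` takes the values: (1, 0) → (2, 0) → (2, 1) → (4, 1) → (4, 2) → (8, 2) → (8, 3) → (16, 3) → (16, 4)

Answer: 16, 4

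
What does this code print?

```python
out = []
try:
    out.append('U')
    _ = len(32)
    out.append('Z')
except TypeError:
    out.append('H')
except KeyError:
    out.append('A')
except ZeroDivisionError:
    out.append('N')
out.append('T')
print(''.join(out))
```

Execution trace: 'U' (try body) → 'H' (except TypeError) → 'T' (after the try/except). Output: UHT

Answer: UHT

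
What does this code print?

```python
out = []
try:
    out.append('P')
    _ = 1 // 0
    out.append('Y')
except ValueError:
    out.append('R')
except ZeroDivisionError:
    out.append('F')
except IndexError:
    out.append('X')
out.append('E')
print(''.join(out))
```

Execution trace: 'P' (try body) → 'F' (except ZeroDivisionError) → 'E' (after the try/except). Output: PFE

Answer: PFE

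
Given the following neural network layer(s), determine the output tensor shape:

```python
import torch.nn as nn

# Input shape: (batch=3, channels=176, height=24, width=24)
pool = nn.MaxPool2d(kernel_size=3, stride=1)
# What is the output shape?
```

Input: (3, 176, 24, 24) -> Output: (3, 176, 22, 22)

Answer: (3, 176, 22, 22)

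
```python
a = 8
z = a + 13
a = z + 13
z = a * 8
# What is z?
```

Trace:
`a = 8` → a = 8
`z = a + 13` → z = 21
`a = z + 13` → a = 34
`z = a * 8` → z = 272
So z = 272

Answer: 272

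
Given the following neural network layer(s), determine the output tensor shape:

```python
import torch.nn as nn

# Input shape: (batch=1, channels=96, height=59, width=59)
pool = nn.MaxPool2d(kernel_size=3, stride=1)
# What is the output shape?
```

Input: (1, 96, 59, 59) -> Output: (1, 96, 57, 57)

Answer: (1, 96, 57, 57)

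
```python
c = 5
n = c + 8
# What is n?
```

Trace:
`c = 5` → c = 5
`n = c + 8` → n = 13
So n = 13

Answer: 13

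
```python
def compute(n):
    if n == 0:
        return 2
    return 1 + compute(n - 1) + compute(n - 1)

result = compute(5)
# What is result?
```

compute(n) = 1 + 2·compute(n-1), compute(0)=2. Closed form: (2+1)·2^5 - 1 = 95.

Answer: 95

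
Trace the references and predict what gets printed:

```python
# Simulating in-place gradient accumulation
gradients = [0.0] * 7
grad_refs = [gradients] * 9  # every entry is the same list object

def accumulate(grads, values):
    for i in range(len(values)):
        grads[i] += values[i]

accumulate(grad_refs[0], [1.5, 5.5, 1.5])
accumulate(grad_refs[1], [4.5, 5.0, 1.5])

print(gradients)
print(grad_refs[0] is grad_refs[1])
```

Key concept: gradient accumulation aliasing.
Step by step:
`gradients = [0.0] * 7` → gradients = [0.0, 0.0, 0.0, 0.0, 0.0, 0.0, 0.0]
`grad_refs = [gradients] * 9` → grad_refs = [[0.0, 0.0, 0.0, 0.0, 0.0, 0.0, 0.0], [0.0, 0.0, 0.0, 0.0, 0.0, 0.0, 0.0], [0.0, 0.0, 0.0, 0.0, 0.0, 0.0, 0.0], [0.0, 0.0, 0.0, 0.0, 0.0, 0.0, 0.0], [0.0, 0.0, 0.0, 0.0, 0.0, 0.0, 0.0], [0.0, 0.0, 0.0, 0.0, 0.0, 0.0, 0.0], [0.0, 0.0, 0.0, 0.0, 0.0, 0.0, 0.0], [0.0, 0.0, 0.0, 0.0, 0.0, 0.0, 0.0], [0.0, 0.0, 0.0, 0.0, 0.0, 0.0, 0.0]]
`accumulate(grad_refs[0], [1.5, 5.5, 1.5])` → gradients = [1.5, 5.5, 1.5, 0.0, 0.0, 0.0, 0.0]; grad_refs = [[1.5, 5.5, 1.5, 0.0, 0.0, 0.0, 0.0], [1.5, 5.5, 1.5, 0.0, 0.0, 0.0, 0.0], [1.5, 5.5, 1.5, 0.0, 0.0, 0.0, 0.0], [1.5, 5.5, 1.5, 0.0, 0.0, 0.0, 0.0], [1.5, 5.5, 1.5, 0.0, 0.0, 0.0, 0.0], [1.5, 5.5, 1.5, 0.0, 0.0, 0.0, 0.0], [1.5, 5.5, 1.5, 0.0, 0.0, 0.0, 0.0], [1.5, 5.5, 1.5, 0.0, 0.0, 0.0, 0.0], [1.5, 5.5, 1.5, 0.0, 0.0, 0.0, 0.0]]
`accumulate(grad_refs[1], [4.5, 5.0, 1.5])` → gradients = [6.0, 10.5, 3.0, 0.0, 0.0, 0.0, 0.0]; grad_refs = [[6.0, 10.5, 3.0, 0.0, 0.0, 0.0, 0.0], [6.0, 10.5, 3.0, 0.0, 0.0, 0.0, 0.0], [6.0, 10.5, 3.0, 0.0, 0.0, 0.0, 0.0], [6.0, 10.5, 3.0, 0.0, 0.0, 0.0, 0.0], [6.0, 10.5, 3.0, 0.0, 0.0, 0.0, 0.0], [6.0, 10.5, 3.0, 0.0, 0.0, 0.0, 0.0], [6.0, 10.5, 3.0, 0.0, 0.0, 0.0, 0.0], [6.0, 10.5, 3.0, 0.0, 0.0, 0.0, 0.0], [6.0, 10.5, 3.0, 0.0, 0.0, 0.0, 0.0]]
`print(gradients)` → prints [6.0, 10.5, 3.0, 0.0, 0.0, 0.0, 0.0]
`print(grad_refs[0] is grad_refs[1])` → prints True

Answer:
[6.0, 10.5, 3.0, 0.0, 0.0, 0.0, 0.0]
True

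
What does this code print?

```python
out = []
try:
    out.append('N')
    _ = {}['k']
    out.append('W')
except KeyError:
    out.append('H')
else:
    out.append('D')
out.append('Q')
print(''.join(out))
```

Execution trace: 'N' (try body) → 'H' (except KeyError) → 'Q' (after the try/except). Output: NHQ

Answer: NHQ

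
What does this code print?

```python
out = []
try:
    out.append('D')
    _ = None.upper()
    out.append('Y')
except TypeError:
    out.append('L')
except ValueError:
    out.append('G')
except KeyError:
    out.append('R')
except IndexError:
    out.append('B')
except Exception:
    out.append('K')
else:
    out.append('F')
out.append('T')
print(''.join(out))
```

Execution trace: 'D' (try body) → 'K' (except Exception) → 'T' (after the try/except). Output: DKT

Answer: DKT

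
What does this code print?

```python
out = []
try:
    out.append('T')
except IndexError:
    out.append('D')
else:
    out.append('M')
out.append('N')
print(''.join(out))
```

Execution trace: 'T' (try body, no exception) → 'M' (else) → 'N' (after the try/except). Output: TMN

Answer: TMN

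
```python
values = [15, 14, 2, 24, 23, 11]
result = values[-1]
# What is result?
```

Trace:
`values = [15, 14, 2, 24, 23, 11]` → values = [15, 14, 2, 24, 23, 11]
`result = values[-1]` → result = 11
So result = 11

Answer: 11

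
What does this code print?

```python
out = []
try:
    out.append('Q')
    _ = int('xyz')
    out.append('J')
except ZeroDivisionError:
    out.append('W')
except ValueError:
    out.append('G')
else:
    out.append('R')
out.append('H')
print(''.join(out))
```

Execution trace: 'Q' (try body) → 'G' (except ValueError) → 'H' (after the try/except). Output: QGH

Answer: QGH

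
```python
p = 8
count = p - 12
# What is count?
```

Trace:
`p = 8` → p = 8
`count = p - 12` → count = -4
So count = -4

Answer: -4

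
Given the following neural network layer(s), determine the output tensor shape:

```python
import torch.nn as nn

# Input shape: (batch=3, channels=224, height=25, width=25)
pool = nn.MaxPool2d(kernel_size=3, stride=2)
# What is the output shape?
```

Input: (3, 224, 25, 25) -> Output: (3, 224, 12, 12)

Answer: (3, 224, 12, 12)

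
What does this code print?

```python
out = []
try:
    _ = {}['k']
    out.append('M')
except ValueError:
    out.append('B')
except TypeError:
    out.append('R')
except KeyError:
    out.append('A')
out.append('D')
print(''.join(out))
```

Execution trace: 'A' (except KeyError) → 'D' (after the try/except). Output: AD

Answer: AD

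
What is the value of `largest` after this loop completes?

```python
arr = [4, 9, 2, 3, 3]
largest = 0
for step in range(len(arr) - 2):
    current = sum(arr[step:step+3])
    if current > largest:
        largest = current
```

Max sum of 3-element window in [4, 9, 2, 3, 3]
`largest` takes the values: 0 → 15

Answer: 15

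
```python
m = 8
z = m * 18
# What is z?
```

Trace:
`m = 8` → m = 8
`z = m * 18` → z = 144
So z = 144

Answer: 144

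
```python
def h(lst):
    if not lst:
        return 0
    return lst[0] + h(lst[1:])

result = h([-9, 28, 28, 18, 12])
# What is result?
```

(-9) + 28 + 28 + 18 + 12 + 0 = 77

Answer: 77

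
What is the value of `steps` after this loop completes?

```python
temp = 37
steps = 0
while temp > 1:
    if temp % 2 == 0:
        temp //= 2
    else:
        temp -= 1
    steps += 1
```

Steps to reduce 37 to 1
`steps` takes the values: 0 → 1 → 2 → 3 → 4 → 5 → 6 → 7

Answer: 7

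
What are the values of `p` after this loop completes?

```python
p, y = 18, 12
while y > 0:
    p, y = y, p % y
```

GCD of 18 and 12
`p` takes the values: 18 → 12 → 6

Answer: 6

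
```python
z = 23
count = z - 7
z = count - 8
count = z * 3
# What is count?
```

Trace:
`z = 23` → z = 23
`count = z - 7` → count = 16
`z = count - 8` → z = 8
`count = z * 3` → count = 24
So count = 24

Answer: 24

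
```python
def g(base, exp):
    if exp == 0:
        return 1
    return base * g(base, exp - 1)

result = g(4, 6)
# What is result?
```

g(4, 6) = 4 * 4 * 4 * 4 * 4 * 4 = 4096

Answer: 4096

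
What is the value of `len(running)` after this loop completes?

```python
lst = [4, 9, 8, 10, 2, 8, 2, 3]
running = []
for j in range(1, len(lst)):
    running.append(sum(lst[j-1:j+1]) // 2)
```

Number of 2-element averages
`running` takes the values: [] → [6] → [6, 8] → [6, 8, 9] → [6, 8, 9, 6] → [6, 8, 9, 6, 5] → [6, 8, 9, 6, 5, 5] → [6, 8, 9, 6, 5, 5, 2]
So `len(running)` = 7

Answer: 7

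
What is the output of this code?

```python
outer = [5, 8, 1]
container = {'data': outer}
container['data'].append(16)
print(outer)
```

Key concept: dict holds reference to list.
Step by step:
`outer = [5, 8, 1]` → outer = [5, 8, 1]
`container = {'data': outer}` → container = {'data': [5, 8, 1]}
`container['data'].append(16)` → outer = [5, 8, 1, 16]; container = {'data': [5, 8, 1, 16]}
`print(outer)` → prints [5, 8, 1, 16]

Answer: [5, 8, 1, 16]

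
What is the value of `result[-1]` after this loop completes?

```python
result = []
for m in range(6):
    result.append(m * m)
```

Last element of squares 0 to 5
`result` takes the values: [] → [0] → [0, 1] → [0, 1, 4] → [0, 1, 4, 9] → [0, 1, 4, 9, 16] → [0, 1, 4, 9, 16, 25]
So `result[-1]` = 25

Answer: 25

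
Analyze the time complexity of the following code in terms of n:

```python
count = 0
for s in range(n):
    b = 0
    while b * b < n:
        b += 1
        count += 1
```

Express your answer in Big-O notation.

Each loop level contributes: n × √n. Multiplying the contributions gives O(n√n).

Answer: O(n√n)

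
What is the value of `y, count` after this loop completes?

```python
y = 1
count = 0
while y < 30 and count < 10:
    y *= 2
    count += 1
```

Double until >= 30 or 10 iterations
`y, count` takes the values: (1, 0) → (2, 0) → (2, 1) → (4, 1) → (4, 2) → (8, 2) → (8, 3) → (16, 3) → (16, 4) → (32, 4) → (32, 5)

Answer: 32, 5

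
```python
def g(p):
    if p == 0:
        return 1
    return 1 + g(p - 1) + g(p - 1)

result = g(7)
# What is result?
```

g(p) = 1 + 2·g(p-1), g(0)=1. Closed form: (1+1)·2^7 - 1 = 255.

Answer: 255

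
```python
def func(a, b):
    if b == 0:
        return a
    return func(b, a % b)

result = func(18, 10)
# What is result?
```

func(18, 10) -> func(10, 8) -> func(8, 2) -> func(2, 0) -> 2

Answer: 2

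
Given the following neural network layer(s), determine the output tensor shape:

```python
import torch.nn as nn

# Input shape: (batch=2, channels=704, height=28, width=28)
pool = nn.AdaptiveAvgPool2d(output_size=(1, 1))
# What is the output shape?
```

Input: (2, 704, 28, 28) -> Output: (2, 704, 1, 1)

Answer: (2, 704, 1, 1)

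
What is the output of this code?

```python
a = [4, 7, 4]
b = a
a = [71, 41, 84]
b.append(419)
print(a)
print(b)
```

Key concept: rebinding vs mutation: a is rebound to a new list, b still points at the original.
Step by step:
`a = [4, 7, 4]` → a = [4, 7, 4]
`b = a` → b = [4, 7, 4] (same object as a)
`a = [71, 41, 84]` → a = [71, 41, 84]
`b.append(419)` → b = [4, 7, 4, 419]
`print(a)` → prints [71, 41, 84]
`print(b)` → prints [4, 7, 4, 419]

Answer:
[71, 41, 84]
[4, 7, 4, 419]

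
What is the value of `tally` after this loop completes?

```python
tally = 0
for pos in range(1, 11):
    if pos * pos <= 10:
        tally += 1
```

Count numbers where pos² ≤ 10
`tally` takes the values: 0 → 1 → 2 → 3

Answer: 3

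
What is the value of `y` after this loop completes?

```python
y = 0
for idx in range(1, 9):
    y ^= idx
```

XOR of 1 to 8
`y` takes the values: 0 → 1 → 3 → 0 → 4 → 1 → 7 → 0 → 8

Answer: 8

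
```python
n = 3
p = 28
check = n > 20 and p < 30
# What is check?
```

Trace:
`n = 3` → n = 3
`p = 28` → p = 28
`check = n > 20 and p < 30` → check = False
So check = False

Answer: False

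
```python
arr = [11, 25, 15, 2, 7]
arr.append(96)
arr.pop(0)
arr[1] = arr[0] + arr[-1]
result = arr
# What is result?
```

Trace:
`arr = [11, 25, 15, 2, 7]` → arr = [11, 25, 15, 2, 7]
`arr.append(96)` → arr = [11, 25, 15, 2, 7, 96]
`arr.pop(0)` → arr = [25, 15, 2, 7, 96]
`arr[1] = arr[0] + arr[-1]` → arr = [25, 121, 2, 7, 96]
`result = arr` → result = [25, 121, 2, 7, 96]
So result = [25, 121, 2, 7, 96]

Answer: [25, 121, 2, 7, 96]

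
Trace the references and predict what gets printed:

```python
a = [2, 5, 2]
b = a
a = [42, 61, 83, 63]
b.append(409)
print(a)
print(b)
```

Key concept: rebinding vs mutation: a is rebound to a new list, b still points at the original.
Step by step:
`a = [2, 5, 2]` → a = [2, 5, 2]
`b = a` → b = [2, 5, 2] (same object as a)
`a = [42, 61, 83, 63]` → a = [42, 61, 83, 63]
`b.append(409)` → b = [2, 5, 2, 409]
`print(a)` → prints [42, 61, 83, 63]
`print(b)` → prints [2, 5, 2, 409]

Answer:
[42, 61, 83, 63]
[2, 5, 2, 409]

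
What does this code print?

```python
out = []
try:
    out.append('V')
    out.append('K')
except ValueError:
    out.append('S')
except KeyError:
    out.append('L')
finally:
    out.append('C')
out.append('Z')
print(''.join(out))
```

Execution trace: 'V' (try body) → 'K' (try body, no exception) → 'C' (finally) → 'Z' (after the try/except). Output: VKCZ

Answer: VKCZ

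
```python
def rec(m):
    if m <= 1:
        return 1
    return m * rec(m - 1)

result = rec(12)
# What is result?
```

rec(12) = 12 * 11 * 10 * 9 * 8 * 7 * 6 * 5 * 4 * 3 * 2 * 1 = 479001600

Answer: 479001600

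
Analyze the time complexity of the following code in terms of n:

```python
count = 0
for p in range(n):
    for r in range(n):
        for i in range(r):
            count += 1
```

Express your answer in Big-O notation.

Each loop level contributes: n × n × n. Multiplying the contributions gives O(n^3).

Answer: O(n^3)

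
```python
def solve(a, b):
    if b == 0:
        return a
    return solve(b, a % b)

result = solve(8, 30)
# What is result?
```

solve(8, 30) -> solve(30, 8) -> solve(8, 6) -> solve(6, 2) -> solve(2, 0) -> 2

Answer: 2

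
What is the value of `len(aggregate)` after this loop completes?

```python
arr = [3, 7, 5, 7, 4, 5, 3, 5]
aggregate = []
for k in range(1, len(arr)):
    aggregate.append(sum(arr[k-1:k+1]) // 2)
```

Number of 2-element averages
`aggregate` takes the values: [] → [5] → [5, 6] → [5, 6, 6] → [5, 6, 6, 5] → [5, 6, 6, 5, 4] → [5, 6, 6, 5, 4, 4] → [5, 6, 6, 5, 4, 4, 4]
So `len(aggregate)` = 7

Answer: 7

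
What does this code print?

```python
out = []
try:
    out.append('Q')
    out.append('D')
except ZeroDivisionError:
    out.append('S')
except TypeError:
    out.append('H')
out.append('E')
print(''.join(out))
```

Execution trace: 'Q' (try body) → 'D' (try body, no exception) → 'E' (after the try/except). Output: QDE

Answer: QDE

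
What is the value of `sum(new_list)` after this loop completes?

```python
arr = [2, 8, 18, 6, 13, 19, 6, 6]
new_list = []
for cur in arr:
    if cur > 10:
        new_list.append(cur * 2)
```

Sum of doubled values > 10
`new_list` takes the values: [] → [36] → [36, 26] → [36, 26, 38]
So `sum(new_list)` = 100

Answer: 100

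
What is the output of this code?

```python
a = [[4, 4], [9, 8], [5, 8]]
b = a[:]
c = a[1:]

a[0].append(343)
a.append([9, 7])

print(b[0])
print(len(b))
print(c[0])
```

Key concept: slice with nested mutation.
Step by step:
`a = [[4, 4], [9, 8], [5, 8]]` → a = [[4, 4], [9, 8], [5, 8]]
`b = a[:]` → b = [[4, 4], [9, 8], [5, 8]]
`c = a[1:]` → c = [[9, 8], [5, 8]]
`a[0].append(343)` → a = [[4, 4, 343], [9, 8], [5, 8]]; b = [[4, 4, 343], [9, 8], [5, 8]]
`a.append([9, 7])` → a = [[4, 4, 343], [9, 8], [5, 8], [9, 7]]
`print(b[0])` → prints [4, 4, 343]
`print(len(b))` → prints 3
`print(c[0])` → prints [9, 8]

Answer:
[4, 4, 343]
3
[9, 8]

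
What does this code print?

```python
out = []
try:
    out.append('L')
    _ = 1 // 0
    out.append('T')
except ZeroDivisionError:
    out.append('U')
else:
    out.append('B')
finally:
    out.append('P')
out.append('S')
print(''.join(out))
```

Execution trace: 'L' (try body) → 'U' (except ZeroDivisionError) → 'P' (finally) → 'S' (after the try/except). Output: LUPS

Answer: LUPS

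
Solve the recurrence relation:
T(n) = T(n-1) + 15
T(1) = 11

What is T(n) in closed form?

Unrolling: T(n) = T(1) + 15·(n-1) = 11 + 15(n-1) = 15n - 4.

Answer: T(n) = 15n - 4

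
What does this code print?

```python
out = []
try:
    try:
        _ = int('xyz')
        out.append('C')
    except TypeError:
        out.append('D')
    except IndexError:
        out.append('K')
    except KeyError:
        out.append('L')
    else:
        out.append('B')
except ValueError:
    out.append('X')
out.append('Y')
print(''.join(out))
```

Execution trace: 'X' (outer except ValueError) → 'Y' (after the try/except). Output: XY

Answer: XY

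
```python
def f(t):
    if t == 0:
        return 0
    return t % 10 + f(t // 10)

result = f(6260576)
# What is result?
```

Sum of digits of 6260576: 6 + 7 + 5 + 0 + 6 + 2 + 6 = 32

Answer: 32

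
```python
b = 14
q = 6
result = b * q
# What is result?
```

Trace:
`b = 14` → b = 14
`q = 6` → q = 6
`result = b * q` → result = 84
So result = 84

Answer: 84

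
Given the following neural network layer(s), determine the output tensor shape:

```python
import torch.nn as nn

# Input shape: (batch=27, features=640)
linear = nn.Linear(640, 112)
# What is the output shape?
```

Input: (27, 640) -> Output: (27, 112)

Answer: (27, 112)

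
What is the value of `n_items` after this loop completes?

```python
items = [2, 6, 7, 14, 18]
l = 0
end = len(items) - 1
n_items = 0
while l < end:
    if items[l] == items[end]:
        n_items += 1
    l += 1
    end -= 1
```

Count matching pairs from ends
`n_items` takes the values: 0

Answer: 0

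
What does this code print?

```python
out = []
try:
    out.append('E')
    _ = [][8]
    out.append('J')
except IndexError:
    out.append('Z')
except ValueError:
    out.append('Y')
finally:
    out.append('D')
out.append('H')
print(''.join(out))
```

Execution trace: 'E' (try body) → 'Z' (except IndexError) → 'D' (finally) → 'H' (after the try/except). Output: EZDH

Answer: EZDH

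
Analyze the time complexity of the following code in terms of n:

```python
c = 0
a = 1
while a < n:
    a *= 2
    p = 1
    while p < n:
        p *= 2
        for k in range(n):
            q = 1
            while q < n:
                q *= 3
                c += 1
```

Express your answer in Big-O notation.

Each loop level contributes: log n × log n × n × log n. Multiplying the contributions gives O(n log^3 n).

Answer: O(n log^3 n)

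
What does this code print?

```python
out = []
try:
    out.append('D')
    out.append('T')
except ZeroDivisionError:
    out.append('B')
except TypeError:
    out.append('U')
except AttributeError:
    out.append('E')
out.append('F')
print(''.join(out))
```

Execution trace: 'D' (try body) → 'T' (try body, no exception) → 'F' (after the try/except). Output: DTF

Answer: DTF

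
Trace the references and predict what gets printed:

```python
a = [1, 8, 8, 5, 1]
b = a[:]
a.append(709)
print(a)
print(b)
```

Key concept: slice [:] creates copy.
Step by step:
`a = [1, 8, 8, 5, 1]` → a = [1, 8, 8, 5, 1]
`b = a[:]` → b = [1, 8, 8, 5, 1]
`a.append(709)` → a = [1, 8, 8, 5, 1, 709]
`print(a)` → prints [1, 8, 8, 5, 1, 709]
`print(b)` → prints [1, 8, 8, 5, 1]

Answer:
[1, 8, 8, 5, 1, 709]
[1, 8, 8, 5, 1]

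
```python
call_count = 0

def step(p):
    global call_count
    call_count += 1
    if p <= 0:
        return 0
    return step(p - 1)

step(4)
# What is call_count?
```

Linear recursion stepping by 1: 5 calls from p=4 down to ≤0.

Answer: 5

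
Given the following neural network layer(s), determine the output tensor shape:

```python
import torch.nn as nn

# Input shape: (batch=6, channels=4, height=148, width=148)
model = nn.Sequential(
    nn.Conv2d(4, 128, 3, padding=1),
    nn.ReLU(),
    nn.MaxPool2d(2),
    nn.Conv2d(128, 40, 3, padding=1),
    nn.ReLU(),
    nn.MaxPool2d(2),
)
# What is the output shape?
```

Input: (6, 4, 148, 148) -> after first Conv2d: (6, 128, 148, 148) -> after first MaxPool2d: (6, 128, 74, 74) -> after second Conv2d: (6, 40, 74, 74) -> Output: (6, 40, 37, 37)

Answer: (6, 40, 37, 37)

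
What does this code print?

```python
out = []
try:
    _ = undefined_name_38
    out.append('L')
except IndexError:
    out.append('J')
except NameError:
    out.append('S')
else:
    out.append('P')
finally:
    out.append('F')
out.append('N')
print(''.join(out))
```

Execution trace: 'S' (except NameError) → 'F' (finally) → 'N' (after the try/except). Output: SFN

Answer: SFN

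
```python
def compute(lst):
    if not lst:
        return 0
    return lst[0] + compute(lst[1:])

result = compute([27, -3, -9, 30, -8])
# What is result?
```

27 + (-3) + (-9) + 30 + (-8) + 0 = 37

Answer: 37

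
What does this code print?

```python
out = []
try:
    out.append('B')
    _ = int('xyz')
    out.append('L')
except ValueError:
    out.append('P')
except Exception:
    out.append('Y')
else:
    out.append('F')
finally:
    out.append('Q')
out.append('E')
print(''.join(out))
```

Execution trace: 'B' (try body) → 'P' (except ValueError) → 'Q' (finally) → 'E' (after the try/except). Output: BPQE

Answer: BPQE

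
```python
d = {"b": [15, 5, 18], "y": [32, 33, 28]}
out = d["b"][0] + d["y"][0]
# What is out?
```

Trace:
`d = {"b": [15, 5, 18], "y": [32, 33, 28]}` → d = {'b': [15, 5, 18], 'y': [32, 33, 28]}
`out = d["b"][0] + d["y"][0]` → out = 47
So out = 47

Answer: 47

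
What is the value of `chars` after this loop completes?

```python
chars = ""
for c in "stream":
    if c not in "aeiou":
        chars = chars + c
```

Remove vowels from 'stream'
`chars` takes the values: "" → "s" → "st" → "str" → "strm"

Answer: "strm"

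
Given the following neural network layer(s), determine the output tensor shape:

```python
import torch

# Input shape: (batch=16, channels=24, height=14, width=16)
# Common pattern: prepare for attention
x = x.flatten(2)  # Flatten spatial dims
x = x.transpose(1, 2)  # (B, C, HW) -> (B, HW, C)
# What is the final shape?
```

Input: (16, 24, 14, 16) -> after flatten(2): (16, 24, 224) -> Output: (16, 224, 24)

Answer: (16, 224, 24)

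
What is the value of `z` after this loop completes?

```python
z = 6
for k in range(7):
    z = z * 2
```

Multiply by 2, 7 times: 6 * 2^7 = 768
`z` takes the values: 6 → 12 → 24 → 48 → 96 → 192 → 384 → 768

Answer: 768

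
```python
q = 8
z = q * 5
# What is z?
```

Trace:
`q = 8` → q = 8
`z = q * 5` → z = 40
So z = 40

Answer: 40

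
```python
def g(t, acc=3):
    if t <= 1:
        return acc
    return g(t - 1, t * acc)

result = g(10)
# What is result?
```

Accumulator trace (n, acc): (10, 3) -> (9, 30) -> (8, 270) -> (7, 2160) -> (6, 15120) -> (5, 90720) -> (4, 453600) -> (3, 1814400) -> (2, 5443200) -> (1, 10886400) -> return 10886400

Answer: 10886400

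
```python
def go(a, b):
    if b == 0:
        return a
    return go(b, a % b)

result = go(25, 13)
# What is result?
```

go(25, 13) -> go(13, 12) -> go(12, 1) -> go(1, 0) -> 1

Answer: 1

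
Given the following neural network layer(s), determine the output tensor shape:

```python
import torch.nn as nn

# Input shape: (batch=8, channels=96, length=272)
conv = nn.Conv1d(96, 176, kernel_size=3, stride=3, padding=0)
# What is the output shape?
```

Input: (8, 96, 272) -> Output: (8, 176, 90)

Answer: (8, 176, 90)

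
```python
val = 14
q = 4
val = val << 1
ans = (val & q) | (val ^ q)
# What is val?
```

Trace:
`val = 14` → val = 14
`q = 4` → q = 4
`val = val << 1` → val = 28
`ans = (val & q) | (val ^ q)` → ans = 28
So val = 28

Answer: 28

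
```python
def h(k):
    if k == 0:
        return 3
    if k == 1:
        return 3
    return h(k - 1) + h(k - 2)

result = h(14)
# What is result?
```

Build up from base cases: h(0)=3, h(1)=3, h(2)=6, h(3)=9, h(4)=15, h(5)=24, h(6)=39, ..., h(14)=1830

Answer: 1830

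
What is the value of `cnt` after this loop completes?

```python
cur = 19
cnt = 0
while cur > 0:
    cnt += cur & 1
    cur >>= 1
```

Count set bits in 19 (binary: 0b10011)
`cnt` takes the values: 0 → 1 → 2 → 3

Answer: 3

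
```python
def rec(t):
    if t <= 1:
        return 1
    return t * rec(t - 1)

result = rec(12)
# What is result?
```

rec(12) = 12 * 11 * 10 * 9 * 8 * 7 * 6 * 5 * 4 * 3 * 2 * 1 = 479001600

Answer: 479001600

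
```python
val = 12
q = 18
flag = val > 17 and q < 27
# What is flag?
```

Trace:
`val = 12` → val = 12
`q = 18` → q = 18
`flag = val > 17 and q < 27` → flag = False
So flag = False

Answer: False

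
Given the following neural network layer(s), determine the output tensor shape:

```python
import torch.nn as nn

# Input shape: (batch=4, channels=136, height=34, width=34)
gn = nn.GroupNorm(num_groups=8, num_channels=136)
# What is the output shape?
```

Input: (4, 136, 34, 34) -> Output: (4, 136, 34, 34)

Answer: (4, 136, 34, 34)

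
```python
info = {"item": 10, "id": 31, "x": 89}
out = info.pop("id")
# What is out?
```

Trace:
`info = {"item": 10, "id": 31, "x": 89}` → info = {'item': 10, 'id': 31, 'x': 89}
`out = info.pop("id")` → info = {'item': 10, 'x': 89}; out = 31
So out = 31

Answer: 31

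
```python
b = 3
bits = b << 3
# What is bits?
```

Trace:
`b = 3` → b = 3
`bits = b << 3` → bits = 24
So bits = 24

Answer: 24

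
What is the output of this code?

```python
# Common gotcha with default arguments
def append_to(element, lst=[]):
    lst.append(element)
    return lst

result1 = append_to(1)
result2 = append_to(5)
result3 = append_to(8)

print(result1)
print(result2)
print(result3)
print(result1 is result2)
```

Key concept: mutable default argument gotcha.
Step by step:
`result1 = append_to(1)` → result1 = [1]
`result2 = append_to(5)` → result1 = [1, 5] (same object as result2); result2 = [1, 5] (same object as result1)
`result3 = append_to(8)` → result1 = [1, 5, 8] (same object as result2, result3); result2 = [1, 5, 8] (same object as result1, result3); result3 = [1, 5, 8] (same object as result1, result2)
`print(result1)` → prints [1, 5, 8]
`print(result2)` → prints [1, 5, 8]
`print(result3)` → prints [1, 5, 8]
`print(result1 is result2)` → prints True

Answer:
[1, 5, 8]
[1, 5, 8]
[1, 5, 8]
True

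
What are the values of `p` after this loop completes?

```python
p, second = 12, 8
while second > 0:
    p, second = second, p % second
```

GCD of 12 and 8
`p` takes the values: 12 → 8 → 4

Answer: 4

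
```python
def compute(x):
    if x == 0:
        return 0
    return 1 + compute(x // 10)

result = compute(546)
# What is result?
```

Count of digits of 546: 3

Answer: 3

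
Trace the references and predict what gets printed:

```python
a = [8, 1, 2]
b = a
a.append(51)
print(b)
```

Key concept: basic list aliasing.
Step by step:
`a = [8, 1, 2]` → a = [8, 1, 2]
`b = a` → b = [8, 1, 2] (same object as a)
`a.append(51)` → a = [8, 1, 2, 51] (same object as b); b = [8, 1, 2, 51] (same object as a)
`print(b)` → prints [8, 1, 2, 51]

Answer: [8, 1, 2, 51]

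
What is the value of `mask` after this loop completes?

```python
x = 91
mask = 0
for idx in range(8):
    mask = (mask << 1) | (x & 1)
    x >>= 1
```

Reverse lowest 8 bits of 91
`mask` takes the values: 0 → 1 → 3 → 6 → 13 → 27 → 54 → 109 → 218

Answer: 218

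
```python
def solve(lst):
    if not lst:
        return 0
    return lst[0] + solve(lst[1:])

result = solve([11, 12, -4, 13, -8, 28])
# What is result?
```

11 + 12 + (-4) + 13 + (-8) + 28 + 0 = 52

Answer: 52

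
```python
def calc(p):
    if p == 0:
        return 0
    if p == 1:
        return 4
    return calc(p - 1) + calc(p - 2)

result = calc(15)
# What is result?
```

Build up from base cases: calc(0)=0, calc(1)=4, calc(2)=4, calc(3)=8, calc(4)=12, calc(5)=20, calc(6)=32, ..., calc(15)=2440

Answer: 2440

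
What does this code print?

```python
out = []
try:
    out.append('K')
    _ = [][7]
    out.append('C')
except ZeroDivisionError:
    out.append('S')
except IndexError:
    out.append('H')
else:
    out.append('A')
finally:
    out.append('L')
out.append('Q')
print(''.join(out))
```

Execution trace: 'K' (try body) → 'H' (except IndexError) → 'L' (finally) → 'Q' (after the try/except). Output: KHLQ

Answer: KHLQ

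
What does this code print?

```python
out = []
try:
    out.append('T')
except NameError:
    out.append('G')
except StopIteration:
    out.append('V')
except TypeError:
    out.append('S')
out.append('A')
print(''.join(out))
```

Execution trace: 'T' (try body, no exception) → 'A' (after the try/except). Output: TA

Answer: TA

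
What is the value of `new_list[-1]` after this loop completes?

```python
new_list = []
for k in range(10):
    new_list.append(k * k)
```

Last element of squares 0 to 9
`new_list` takes the values: [] → [0] → [0, 1] → [0, 1, 4] → [0, 1, 4, 9] → [0, 1, 4, 9, 16] → [0, 1, 4, 9, 16, 25] → [0, 1, 4, 9, 16, 25, 36] → [0, 1, 4, 9, 16, 25, 36, 49] → [0, 1, 4, 9, 16, 25, 36, 49, 64] → [0, 1, 4, 9, 16, 25, 36, 49, 64, 81]
So `new_list[-1]` = 81

Answer: 81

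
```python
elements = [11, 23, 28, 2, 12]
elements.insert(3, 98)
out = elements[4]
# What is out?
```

Trace:
`elements = [11, 23, 28, 2, 12]` → elements = [11, 23, 28, 2, 12]
`elements.insert(3, 98)` → elements = [11, 23, 28, 98, 2, 12]
`out = elements[4]` → out = 2
So out = 2

Answer: 2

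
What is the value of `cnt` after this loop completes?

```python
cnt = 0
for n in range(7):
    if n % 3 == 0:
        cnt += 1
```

Count numbers divisible by 3 in range(7)
`cnt` takes the values: 0 → 1 → 2 → 3

Answer: 3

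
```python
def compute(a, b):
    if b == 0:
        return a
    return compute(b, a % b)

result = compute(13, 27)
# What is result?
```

compute(13, 27) -> compute(27, 13) -> compute(13, 1) -> compute(1, 0) -> 1

Answer: 1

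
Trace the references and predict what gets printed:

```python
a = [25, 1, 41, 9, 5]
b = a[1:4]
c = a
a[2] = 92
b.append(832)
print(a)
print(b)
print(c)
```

Key concept: slice vs alias.
Step by step:
`a = [25, 1, 41, 9, 5]` → a = [25, 1, 41, 9, 5]
`b = a[1:4]` → b = [1, 41, 9]
`c = a` → c = [25, 1, 41, 9, 5] (same object as a)
`a[2] = 92` → a = [25, 1, 92, 9, 5] (same object as c); c = [25, 1, 92, 9, 5] (same object as a)
`b.append(832)` → b = [1, 41, 9, 832]
`print(a)` → prints [25, 1, 92, 9, 5]
`print(b)` → prints [1, 41, 9, 832]
`print(c)` → prints [25, 1, 92, 9, 5]

Answer:
[25, 1, 92, 9, 5]
[1, 41, 9, 832]
[25, 1, 92, 9, 5]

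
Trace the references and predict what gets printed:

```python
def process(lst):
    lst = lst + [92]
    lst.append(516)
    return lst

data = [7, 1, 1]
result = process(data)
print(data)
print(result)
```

Key concept: rebinding parameter vs mutation.
Step by step:
`data = [7, 1, 1]` → data = [7, 1, 1]
`result = process(data)` → result = [7, 1, 1, 92, 516]
`print(data)` → prints [7, 1, 1]
`print(result)` → prints [7, 1, 1, 92, 516]

Answer:
[7, 1, 1]
[7, 1, 1, 92, 516]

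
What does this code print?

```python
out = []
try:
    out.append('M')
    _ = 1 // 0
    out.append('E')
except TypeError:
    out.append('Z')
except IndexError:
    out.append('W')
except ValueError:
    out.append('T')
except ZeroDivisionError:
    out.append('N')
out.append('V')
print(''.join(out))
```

Execution trace: 'M' (try body) → 'N' (except ZeroDivisionError) → 'V' (after the try/except). Output: MNV

Answer: MNV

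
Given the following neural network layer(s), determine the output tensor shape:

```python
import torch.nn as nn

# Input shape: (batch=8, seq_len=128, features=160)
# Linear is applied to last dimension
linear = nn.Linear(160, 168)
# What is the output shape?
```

Input: (8, 128, 160) -> Output: (8, 128, 168)

Answer: (8, 128, 168)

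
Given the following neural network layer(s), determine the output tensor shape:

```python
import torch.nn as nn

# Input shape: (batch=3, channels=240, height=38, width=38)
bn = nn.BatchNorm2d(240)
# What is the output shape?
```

Input: (3, 240, 38, 38) -> Output: (3, 240, 38, 38)

Answer: (3, 240, 38, 38)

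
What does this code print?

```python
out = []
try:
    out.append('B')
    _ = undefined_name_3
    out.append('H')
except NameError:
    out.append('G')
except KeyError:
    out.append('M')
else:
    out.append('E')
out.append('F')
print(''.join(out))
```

Execution trace: 'B' (try body) → 'G' (except NameError) → 'F' (after the try/except). Output: BGF

Answer: BGF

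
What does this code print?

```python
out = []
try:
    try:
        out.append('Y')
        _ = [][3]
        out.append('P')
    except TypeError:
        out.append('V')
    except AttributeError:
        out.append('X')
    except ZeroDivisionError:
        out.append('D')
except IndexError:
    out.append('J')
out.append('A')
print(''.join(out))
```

Execution trace: 'Y' (try body) → 'J' (outer except IndexError) → 'A' (after the try/except). Output: YJA

Answer: YJA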